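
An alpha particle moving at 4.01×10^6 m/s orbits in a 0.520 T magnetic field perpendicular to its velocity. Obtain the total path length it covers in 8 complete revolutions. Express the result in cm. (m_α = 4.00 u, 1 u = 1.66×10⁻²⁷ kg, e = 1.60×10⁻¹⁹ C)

r = mv/(qB) = 0.160 m, so one revolution covers 2πr = 1.01 m.
In 8 revolutions: L = 8·2πr = 8.04 m.

L ≈ 804 cm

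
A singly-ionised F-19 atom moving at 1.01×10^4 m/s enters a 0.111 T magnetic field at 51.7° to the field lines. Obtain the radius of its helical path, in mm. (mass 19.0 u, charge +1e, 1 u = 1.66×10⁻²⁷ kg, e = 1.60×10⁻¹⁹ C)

Only the perpendicular component v⊥ = v sin51.7° = 7930 m/s is bent by the field.
r = m v⊥ /(qB) = (3.15×10^-26)(7930) / [(1×1.60×10^-19)(0.111)] = 0.0141 m.

r ≈ 14.1 mm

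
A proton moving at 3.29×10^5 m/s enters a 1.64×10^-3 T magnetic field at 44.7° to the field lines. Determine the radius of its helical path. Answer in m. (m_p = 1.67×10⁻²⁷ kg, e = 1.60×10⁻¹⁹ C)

Only the perpendicular component v⊥ = v sin44.7° = 2.31×10^5 m/s is bent by the field.
r = m v⊥ /(qB) = (1.67×10^-27)(2.31×10^5) / [(1×1.60×10^-19)(1.64×10^-3)] = 1.47 m.

r ≈ 1.47 m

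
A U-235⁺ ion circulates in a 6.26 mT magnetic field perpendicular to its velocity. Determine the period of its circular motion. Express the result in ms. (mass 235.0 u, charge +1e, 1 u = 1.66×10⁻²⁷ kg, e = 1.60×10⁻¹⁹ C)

T ≈ 2.45 ms

The cyclotron period is independent of speed: T = 2πm/(qB).
T = 2π(3.90×10^-25) / [(1×1.60×10^-19)(6.26×10^-3)] = 2.45×10^-3 s.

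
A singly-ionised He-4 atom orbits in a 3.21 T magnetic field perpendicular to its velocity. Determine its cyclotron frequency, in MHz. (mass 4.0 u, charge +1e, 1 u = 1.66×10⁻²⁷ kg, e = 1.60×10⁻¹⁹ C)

f ≈ 12.3 MHz

f = qB/(2πm) = (1×1.60×10^-19)(3.21) / [2π(6.64×10^-27)] = 1.23×10^7 Hz.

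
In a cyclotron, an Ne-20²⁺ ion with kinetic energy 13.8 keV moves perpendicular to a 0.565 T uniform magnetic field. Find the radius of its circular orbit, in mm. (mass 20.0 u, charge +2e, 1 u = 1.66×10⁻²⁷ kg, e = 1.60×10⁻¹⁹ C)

Convert the energy: K = 13.8 keV = 2.21×10^-15 J.
v = √(2K/m) = √(2·2.21×10^-15/3.32×10^-26) = 3.65×10^5 m/s.
r = mv/(qB) = (3.32×10^-26)(3.65×10^5) / [(2×1.60×10^-19)(0.565)] = 0.0670 m.

r ≈ 67.0 mm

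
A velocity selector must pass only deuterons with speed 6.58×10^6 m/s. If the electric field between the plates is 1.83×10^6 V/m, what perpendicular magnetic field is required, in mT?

qE = qvB ⇒ B = E/v = (1.83×10^6) / (6.58×10^6) = 0.278 T.

B ≈ 278 mT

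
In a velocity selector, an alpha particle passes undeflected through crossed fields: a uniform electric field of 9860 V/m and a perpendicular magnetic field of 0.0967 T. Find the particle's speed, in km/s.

For zero net force, qE = qvB, so v = E/B.
v = (9860) / (0.0967) = 1.02×10^5 m/s.

v ≈ 102 km/s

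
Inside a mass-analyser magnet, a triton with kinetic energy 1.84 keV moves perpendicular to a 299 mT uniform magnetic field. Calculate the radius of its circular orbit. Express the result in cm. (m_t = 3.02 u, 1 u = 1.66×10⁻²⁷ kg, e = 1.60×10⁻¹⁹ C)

Convert the energy: K = 1.84 keV = 2.94×10^-16 J.
v = √(2K/m) = √(2·2.94×10^-16/5.01×10^-27) = 3.43×10^5 m/s.
r = mv/(qB) = (5.01×10^-27)(3.43×10^5) / [(1×1.60×10^-19)(0.299)] = 0.0359 m.

r ≈ 3.59 cm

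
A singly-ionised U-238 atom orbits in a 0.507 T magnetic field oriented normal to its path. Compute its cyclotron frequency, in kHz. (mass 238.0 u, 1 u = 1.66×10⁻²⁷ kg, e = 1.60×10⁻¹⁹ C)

f ≈ 32.7 kHz

f = qB/(2πm) = (1×1.60×10^-19)(0.507) / [2π(3.95×10^-25)] = 3.27×10^4 Hz.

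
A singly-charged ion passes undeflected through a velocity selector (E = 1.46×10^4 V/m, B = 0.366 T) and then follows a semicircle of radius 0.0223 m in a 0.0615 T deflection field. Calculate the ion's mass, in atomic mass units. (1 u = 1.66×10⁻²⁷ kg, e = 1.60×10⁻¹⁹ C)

m ≈ 3.31 u

v = E/B₁ = 3.99×10^4 m/s.
From r = mv/(qB₂), m = qB₂r/v = (1×1.60×10^-19)(0.0615)(0.0223) / (3.99×10^4) = 5.50×10^-27 kg.
In atomic mass units: m = 5.50×10^-27 / 1.66×10^-27 = 3.31 u.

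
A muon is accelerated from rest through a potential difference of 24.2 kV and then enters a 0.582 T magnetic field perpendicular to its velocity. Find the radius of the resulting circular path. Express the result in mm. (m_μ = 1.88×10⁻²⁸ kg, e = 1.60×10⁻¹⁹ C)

r ≈ 13.0 mm

The kinetic energy gained is K = qV = (1×1.60×10^-19)(2.42×10^4) = 3.87×10^-15 J.
v = √(2K/m) = 6.42×10^6 m/s.
r = mv/(qB) = (1.88×10^-28)(6.42×10^6) / [(1×1.60×10^-19)(0.582)] = 0.0130 m.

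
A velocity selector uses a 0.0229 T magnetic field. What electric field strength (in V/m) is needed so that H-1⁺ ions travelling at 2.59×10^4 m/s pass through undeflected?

E ≈ 593 V/m

qE = qvB ⇒ E = vB = (2.59×10^4)(0.0229) = 593 V/m.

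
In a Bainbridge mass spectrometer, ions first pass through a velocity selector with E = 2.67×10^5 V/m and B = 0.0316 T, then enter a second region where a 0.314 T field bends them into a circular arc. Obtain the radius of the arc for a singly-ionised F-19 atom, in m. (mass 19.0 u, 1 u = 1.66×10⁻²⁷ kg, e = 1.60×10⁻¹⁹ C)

The selector passes v = E/B = 2.67×10^5/0.0316 = 8.45×10^6 m/s.
In the deflection region, r = mv/(qB₂) = (3.15×10^-26)(8.45×10^6) / [(1×1.60×10^-19)(0.314)] = 5.30 m.

r ≈ 5.30 m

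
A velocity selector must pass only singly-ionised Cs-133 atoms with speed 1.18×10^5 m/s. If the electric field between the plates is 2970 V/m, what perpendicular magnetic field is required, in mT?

B ≈ 25.2 mT

qE = qvB ⇒ B = E/v = (2970) / (1.18×10^5) = 0.0252 T.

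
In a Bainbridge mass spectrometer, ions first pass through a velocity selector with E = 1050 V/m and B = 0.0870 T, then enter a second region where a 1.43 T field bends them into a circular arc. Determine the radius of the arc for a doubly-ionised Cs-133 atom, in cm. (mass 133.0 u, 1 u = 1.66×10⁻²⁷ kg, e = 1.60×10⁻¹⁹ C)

The selector passes v = E/B = 1050/0.0870 = 1.21×10^4 m/s.
In the deflection region, r = mv/(qB₂) = (2.21×10^-25)(1.21×10^4) / [(2×1.60×10^-19)(1.43)] = 5.82×10^-3 m.

r ≈ 0.582 cm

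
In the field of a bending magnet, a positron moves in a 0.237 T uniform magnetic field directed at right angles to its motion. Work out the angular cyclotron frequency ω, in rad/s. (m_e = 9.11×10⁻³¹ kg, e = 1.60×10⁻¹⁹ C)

ω = qB/m = (1×1.60×10^-19)(0.237) / (9.11×10^-31) = 4.16×10^10 rad/s.

ω ≈ 4.16×10^10 rad/s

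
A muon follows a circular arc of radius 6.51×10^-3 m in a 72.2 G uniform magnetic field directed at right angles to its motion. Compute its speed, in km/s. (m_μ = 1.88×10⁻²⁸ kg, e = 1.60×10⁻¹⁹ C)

From qvB = mv²/r, v = qBr/m.
v = (1×1.60×10^-19)(7.22×10^-3)(6.51×10^-3) / (1.88×10^-28) = 4.00×10^4 m/s.

v ≈ 40.0 km/s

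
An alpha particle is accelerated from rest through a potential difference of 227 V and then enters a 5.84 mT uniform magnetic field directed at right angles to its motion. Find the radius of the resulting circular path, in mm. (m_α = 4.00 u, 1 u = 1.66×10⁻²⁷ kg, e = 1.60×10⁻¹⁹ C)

r ≈ 526 mm

The kinetic energy gained is K = qV = (2×1.60×10^-19)(227) = 7.26×10^-17 J.
v = √(2K/m) = 1.48×10^5 m/s.
r = mv/(qB) = (6.64×10^-27)(1.48×10^5) / [(2×1.60×10^-19)(5.84×10^-3)] = 0.526 m.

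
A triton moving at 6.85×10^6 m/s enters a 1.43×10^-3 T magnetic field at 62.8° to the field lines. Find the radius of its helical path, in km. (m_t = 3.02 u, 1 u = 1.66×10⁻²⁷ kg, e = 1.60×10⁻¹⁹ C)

r ≈ 0.133 km

Only the perpendicular component v⊥ = v sin62.8° = 6.09×10^6 m/s is bent by the field.
r = m v⊥ /(qB) = (5.01×10^-27)(6.09×10^6) / [(1×1.60×10^-19)(1.43×10^-3)] = 133 m.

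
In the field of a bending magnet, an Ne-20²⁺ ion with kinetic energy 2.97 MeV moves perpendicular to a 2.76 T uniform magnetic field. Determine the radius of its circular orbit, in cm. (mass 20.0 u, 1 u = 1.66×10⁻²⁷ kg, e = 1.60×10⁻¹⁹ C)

r ≈ 20.1 cm

Convert the energy: K = 2.97 MeV = 4.75×10^-13 J.
v = √(2K/m) = √(2·4.75×10^-13/3.32×10^-26) = 5.35×10^6 m/s.
r = mv/(qB) = (3.32×10^-26)(5.35×10^6) / [(2×1.60×10^-19)(2.76)] = 0.201 m.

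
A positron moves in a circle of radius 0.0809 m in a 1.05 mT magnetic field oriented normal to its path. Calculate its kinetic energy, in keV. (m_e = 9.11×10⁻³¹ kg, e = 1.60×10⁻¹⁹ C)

K ≈ 0.634 keV

v = qBr/m = (1×1.60×10^-19)(1.05×10^-3)(0.0809) / (9.11×10^-31) = 1.49×10^7 m/s.
K = ½mv² = 0.5·(9.11×10^-31)·(1.49×10^7)² = 1.01×10^-16 J = 0.634 keV.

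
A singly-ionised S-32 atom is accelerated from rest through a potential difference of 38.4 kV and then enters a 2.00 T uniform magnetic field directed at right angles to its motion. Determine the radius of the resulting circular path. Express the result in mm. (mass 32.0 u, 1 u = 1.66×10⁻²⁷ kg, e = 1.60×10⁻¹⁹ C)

r ≈ 79.8 mm

The kinetic energy gained is K = qV = (1×1.60×10^-19)(3.84×10^4) = 6.14×10^-15 J.
v = √(2K/m) = 4.81×10^5 m/s.
r = mv/(qB) = (5.31×10^-26)(4.81×10^5) / [(1×1.60×10^-19)(2.00)] = 0.0798 m.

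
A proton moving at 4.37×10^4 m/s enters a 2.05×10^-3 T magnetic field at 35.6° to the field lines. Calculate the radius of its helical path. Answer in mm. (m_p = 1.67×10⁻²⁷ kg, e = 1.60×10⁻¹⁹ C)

Only the perpendicular component v⊥ = v sin35.6° = 2.54×10^4 m/s is bent by the field.
r = m v⊥ /(qB) = (1.67×10^-27)(2.54×10^4) / [(1×1.60×10^-19)(2.05×10^-3)] = 0.130 m.

r ≈ 130 mm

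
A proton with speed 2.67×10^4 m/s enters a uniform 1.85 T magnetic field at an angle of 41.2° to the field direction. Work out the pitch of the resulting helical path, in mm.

The velocity component along B is v∥ = v cos41.2° = 2.01×10^4 m/s.
The cyclotron period T = 2πm/(qB) = 3.54×10^-8 s is set by m, q, B alone.
Pitch = v∥·T = (2.01×10^4)(3.54×10^-8) = 7.12×10^-4 m.

pitch ≈ 0.712 mm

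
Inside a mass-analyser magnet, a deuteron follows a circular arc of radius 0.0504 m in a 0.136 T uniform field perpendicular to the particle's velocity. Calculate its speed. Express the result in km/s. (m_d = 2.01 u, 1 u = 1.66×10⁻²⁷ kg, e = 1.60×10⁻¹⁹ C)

From qvB = mv²/r, v = qBr/m.
v = (1×1.60×10^-19)(0.136)(0.0504) / (3.34×10^-27) = 3.29×10^5 m/s.

v ≈ 329 km/s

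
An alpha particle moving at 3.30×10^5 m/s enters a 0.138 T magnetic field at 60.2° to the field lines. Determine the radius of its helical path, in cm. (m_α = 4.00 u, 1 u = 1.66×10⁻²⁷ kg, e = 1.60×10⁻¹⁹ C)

r ≈ 4.31 cm

Only the perpendicular component v⊥ = v sin60.2° = 2.86×10^5 m/s is bent by the field.
r = m v⊥ /(qB) = (6.64×10^-27)(2.86×10^5) / [(2×1.60×10^-19)(0.138)] = 0.0431 m.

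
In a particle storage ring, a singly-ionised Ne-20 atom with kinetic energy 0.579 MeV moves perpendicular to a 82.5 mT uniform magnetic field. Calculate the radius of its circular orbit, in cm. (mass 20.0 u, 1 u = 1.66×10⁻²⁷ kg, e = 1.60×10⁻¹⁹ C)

Convert the energy: K = 0.579 MeV = 9.26×10^-14 J.
v = √(2K/m) = √(2·9.26×10^-14/3.32×10^-26) = 2.36×10^6 m/s.
r = mv/(qB) = (3.32×10^-26)(2.36×10^6) / [(1×1.60×10^-19)(0.0825)] = 5.94 m.

r ≈ 594 cm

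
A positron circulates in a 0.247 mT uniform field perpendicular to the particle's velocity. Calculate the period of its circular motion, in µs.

The cyclotron period is independent of speed: T = 2πm/(qB).
T = 2π(9.11×10^-31) / [(1×1.60×10^-19)(2.47×10^-4)] = 1.45×10^-7 s.

T ≈ 0.145 µs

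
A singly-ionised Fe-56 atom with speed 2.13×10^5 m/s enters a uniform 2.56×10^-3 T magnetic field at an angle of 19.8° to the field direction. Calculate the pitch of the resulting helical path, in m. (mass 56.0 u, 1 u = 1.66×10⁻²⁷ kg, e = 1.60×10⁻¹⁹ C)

pitch ≈ 286 m

The velocity component along B is v∥ = v cos19.8° = 2.00×10^5 m/s.
The cyclotron period T = 2πm/(qB) = 1.43×10^-3 s is set by m, q, B alone.
Pitch = v∥·T = (2.00×10^5)(1.43×10^-3) = 286 m.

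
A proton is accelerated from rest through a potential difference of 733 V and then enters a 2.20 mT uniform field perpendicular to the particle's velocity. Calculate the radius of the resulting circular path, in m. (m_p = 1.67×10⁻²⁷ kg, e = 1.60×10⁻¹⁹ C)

The kinetic energy gained is K = qV = (1×1.60×10^-19)(733) = 1.17×10^-16 J.
v = √(2K/m) = 3.75×10^5 m/s.
r = mv/(qB) = (1.67×10^-27)(3.75×10^5) / [(1×1.60×10^-19)(2.20×10^-3)] = 1.78 m.

r ≈ 1.78 m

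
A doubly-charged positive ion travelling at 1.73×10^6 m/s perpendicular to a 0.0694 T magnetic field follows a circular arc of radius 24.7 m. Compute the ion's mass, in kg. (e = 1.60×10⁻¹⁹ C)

m ≈ 3.17×10^-25 kg

qvB = mv²/r ⇒ m = qBr/v.
m = (2×1.60×10^-19)(0.0694)(24.7) / (1.73×10^6) = 3.17×10^-25 kg.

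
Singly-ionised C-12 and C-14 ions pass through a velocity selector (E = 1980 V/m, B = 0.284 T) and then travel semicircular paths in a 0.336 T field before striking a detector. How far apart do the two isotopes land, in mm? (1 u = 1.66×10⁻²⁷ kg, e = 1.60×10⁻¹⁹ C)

Δd ≈ 0.861 mm

Both emerge at v = E/B₁ = 6970 m/s.
r = mv/(qB₂), so r₁ = 2.583×10^-3 m and r₂ = 3.014×10^-3 m, giving Δr = 4.31×10^-4 m.
After a semicircle each ion lands a diameter 2r from the entry slit, so the separation is 2Δr = 8.61×10^-4 m.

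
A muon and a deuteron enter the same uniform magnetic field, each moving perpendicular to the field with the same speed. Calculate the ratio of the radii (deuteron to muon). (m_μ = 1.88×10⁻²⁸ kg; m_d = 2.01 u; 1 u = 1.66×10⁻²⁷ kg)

ratio ≈ 17.7

r = mv/(qB) ⇒ at equal v, r ∝ m/q.
r_{deuteron}/r_{muon} = 17.7.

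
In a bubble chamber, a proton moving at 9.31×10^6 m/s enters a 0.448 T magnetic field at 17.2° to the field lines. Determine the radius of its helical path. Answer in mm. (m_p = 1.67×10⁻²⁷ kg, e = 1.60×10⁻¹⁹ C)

r ≈ 64.1 mm

Only the perpendicular component v⊥ = v sin17.2° = 2.75×10^6 m/s is bent by the field.
r = m v⊥ /(qB) = (1.67×10^-27)(2.75×10^6) / [(1×1.60×10^-19)(0.448)] = 0.0641 m.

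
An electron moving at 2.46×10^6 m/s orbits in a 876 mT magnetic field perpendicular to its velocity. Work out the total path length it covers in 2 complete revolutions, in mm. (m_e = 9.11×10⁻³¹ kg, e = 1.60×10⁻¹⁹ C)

L ≈ 0.201 mm

r = mv/(qB) = 1.60×10^-5 m, so one revolution covers 2πr = 1.00×10^-4 m.
In 2 revolutions: L = 2·2πr = 2.01×10^-4 m.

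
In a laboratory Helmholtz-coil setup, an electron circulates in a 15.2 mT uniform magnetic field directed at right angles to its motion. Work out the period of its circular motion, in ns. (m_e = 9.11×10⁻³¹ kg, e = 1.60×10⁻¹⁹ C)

T ≈ 2.35 ns

The cyclotron period is independent of speed: T = 2πm/(qB).
T = 2π(9.11×10^-31) / [(1×1.60×10^-19)(0.0152)] = 2.35×10^-9 s.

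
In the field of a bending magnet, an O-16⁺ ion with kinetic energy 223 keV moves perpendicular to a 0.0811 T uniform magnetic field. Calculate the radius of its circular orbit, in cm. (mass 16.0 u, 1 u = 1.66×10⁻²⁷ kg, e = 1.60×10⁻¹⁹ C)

r ≈ 336 cm

Convert the energy: K = 223 keV = 3.57×10^-14 J.
v = √(2K/m) = √(2·3.57×10^-14/2.66×10^-26) = 1.64×10^6 m/s.
r = mv/(qB) = (2.66×10^-26)(1.64×10^6) / [(1×1.60×10^-19)(0.0811)] = 3.36 m.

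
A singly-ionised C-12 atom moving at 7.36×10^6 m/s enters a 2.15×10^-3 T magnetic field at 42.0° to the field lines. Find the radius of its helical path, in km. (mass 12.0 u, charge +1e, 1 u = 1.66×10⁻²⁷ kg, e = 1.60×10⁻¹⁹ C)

r ≈ 0.285 km

Only the perpendicular component v⊥ = v sin42.0° = 4.92×10^6 m/s is bent by the field.
r = m v⊥ /(qB) = (1.99×10^-26)(4.92×10^6) / [(1×1.60×10^-19)(2.15×10^-3)] = 285 m.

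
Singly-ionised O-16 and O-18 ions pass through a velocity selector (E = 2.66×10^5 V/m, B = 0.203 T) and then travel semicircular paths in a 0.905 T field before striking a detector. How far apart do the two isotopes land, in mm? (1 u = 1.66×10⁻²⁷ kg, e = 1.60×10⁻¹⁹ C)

Δd ≈ 60.1 mm

Both emerge at v = E/B₁ = 1.31×10^6 m/s.
r = mv/(qB₂), so r₁ = 0.2404 m and r₂ = 0.2704 m, giving Δr = 0.0300 m.
After a semicircle each ion lands a diameter 2r from the entry slit, so the separation is 2Δr = 0.0601 m.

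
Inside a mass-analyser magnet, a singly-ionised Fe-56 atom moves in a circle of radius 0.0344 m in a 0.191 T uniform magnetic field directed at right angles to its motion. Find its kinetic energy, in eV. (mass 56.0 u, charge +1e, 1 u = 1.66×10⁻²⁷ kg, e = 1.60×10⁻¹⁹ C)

K ≈ 37.2 eV

v = qBr/m = (1×1.60×10^-19)(0.191)(0.0344) / (9.30×10^-26) = 1.13×10^4 m/s.
K = ½mv² = 0.5·(9.30×10^-26)·(1.13×10^4)² = 5.94×10^-18 J = 37.2 eV.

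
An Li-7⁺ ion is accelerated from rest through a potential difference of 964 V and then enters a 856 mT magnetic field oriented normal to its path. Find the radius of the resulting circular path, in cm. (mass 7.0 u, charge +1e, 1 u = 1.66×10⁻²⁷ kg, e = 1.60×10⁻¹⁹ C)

The kinetic energy gained is K = qV = (1×1.60×10^-19)(964) = 1.54×10^-16 J.
v = √(2K/m) = 1.63×10^5 m/s.
r = mv/(qB) = (1.16×10^-26)(1.63×10^5) / [(1×1.60×10^-19)(0.856)] = 0.0138 m.

r ≈ 1.38 cm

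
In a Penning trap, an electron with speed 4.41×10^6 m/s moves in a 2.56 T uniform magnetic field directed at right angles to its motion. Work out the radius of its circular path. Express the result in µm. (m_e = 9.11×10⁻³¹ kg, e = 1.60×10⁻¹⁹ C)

r ≈ 9.81 µm

The magnetic force provides the centripetal force: qvB = mv²/r, so r = mv/(qB).
r = (9.11×10^-31 kg)(4.41×10^6 m/s) / [(1×1.60×10^-19 C)(2.56 T)] = 9.81×10^-6 m.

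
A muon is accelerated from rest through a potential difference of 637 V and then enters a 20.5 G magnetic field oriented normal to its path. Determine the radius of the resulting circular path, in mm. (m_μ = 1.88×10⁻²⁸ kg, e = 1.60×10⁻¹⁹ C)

The kinetic energy gained is K = qV = (1×1.60×10^-19)(637) = 1.02×10^-16 J.
v = √(2K/m) = 1.04×10^6 m/s.
r = mv/(qB) = (1.88×10^-28)(1.04×10^6) / [(1×1.60×10^-19)(2.05×10^-3)] = 0.597 m.

r ≈ 597 mm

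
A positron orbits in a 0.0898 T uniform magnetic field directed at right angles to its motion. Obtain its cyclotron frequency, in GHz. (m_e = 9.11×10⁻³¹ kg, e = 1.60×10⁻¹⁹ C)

f ≈ 2.51 GHz

f = qB/(2πm) = (1×1.60×10^-19)(0.0898) / [2π(9.11×10^-31)] = 2.51×10^9 Hz.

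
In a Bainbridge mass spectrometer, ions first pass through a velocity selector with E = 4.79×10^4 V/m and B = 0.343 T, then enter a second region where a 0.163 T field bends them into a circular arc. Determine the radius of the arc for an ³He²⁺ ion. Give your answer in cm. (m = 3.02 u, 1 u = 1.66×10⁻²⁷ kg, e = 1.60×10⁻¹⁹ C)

The selector passes v = E/B = 4.79×10^4/0.343 = 1.40×10^5 m/s.
In the deflection region, r = mv/(qB₂) = (5.01×10^-27)(1.40×10^5) / [(2×1.60×10^-19)(0.163)] = 0.0134 m.

r ≈ 1.34 cm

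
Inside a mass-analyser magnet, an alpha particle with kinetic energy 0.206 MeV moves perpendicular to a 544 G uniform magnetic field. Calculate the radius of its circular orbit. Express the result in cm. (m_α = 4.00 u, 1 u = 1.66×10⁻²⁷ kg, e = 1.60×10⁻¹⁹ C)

Convert the energy: K = 0.206 MeV = 3.30×10^-14 J.
v = √(2K/m) = √(2·3.30×10^-14/6.64×10^-27) = 3.15×10^6 m/s.
r = mv/(qB) = (6.64×10^-27)(3.15×10^6) / [(2×1.60×10^-19)(0.0544)] = 1.20 m.

r ≈ 120 cm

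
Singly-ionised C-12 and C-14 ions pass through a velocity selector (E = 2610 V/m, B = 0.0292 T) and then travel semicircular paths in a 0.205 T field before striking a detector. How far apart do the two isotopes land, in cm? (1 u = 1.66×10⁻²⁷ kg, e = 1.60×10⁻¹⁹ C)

Both emerge at v = E/B₁ = 8.94×10^4 m/s.
r = mv/(qB₂), so r₁ = 0.05428 m and r₂ = 0.06333 m, giving Δr = 9.05×10^-3 m.
After a semicircle each ion lands a diameter 2r from the entry slit, so the separation is 2Δr = 0.0181 m.

Δd ≈ 1.81 cm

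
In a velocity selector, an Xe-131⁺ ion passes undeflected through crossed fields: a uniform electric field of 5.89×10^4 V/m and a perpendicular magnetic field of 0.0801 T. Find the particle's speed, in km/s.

For zero net force, qE = qvB, so v = E/B.
v = (5.89×10^4) / (0.0801) = 7.35×10^5 m/s.

v ≈ 735 km/s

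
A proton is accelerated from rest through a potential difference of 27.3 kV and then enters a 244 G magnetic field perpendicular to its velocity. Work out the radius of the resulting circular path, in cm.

r ≈ 97.8 cm

The kinetic energy gained is K = qV = (1×1.60×10^-19)(2.73×10^4) = 4.37×10^-15 J.
v = √(2K/m) = 2.29×10^6 m/s.
r = mv/(qB) = (1.67×10^-27)(2.29×10^6) / [(1×1.60×10^-19)(0.0244)] = 0.978 m.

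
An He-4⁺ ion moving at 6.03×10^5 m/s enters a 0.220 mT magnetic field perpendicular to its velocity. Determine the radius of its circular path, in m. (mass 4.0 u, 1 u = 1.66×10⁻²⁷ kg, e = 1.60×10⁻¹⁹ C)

The magnetic force provides the centripetal force: qvB = mv²/r, so r = mv/(qB).
r = (6.64×10^-27 kg)(6.03×10^5 m/s) / [(1×1.60×10^-19 C)(2.20×10^-4 T)] = 114 m.

r ≈ 114 m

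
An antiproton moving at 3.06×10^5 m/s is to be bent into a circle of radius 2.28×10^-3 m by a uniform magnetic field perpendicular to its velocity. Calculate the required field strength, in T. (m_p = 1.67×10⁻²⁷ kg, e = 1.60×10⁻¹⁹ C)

qvB = mv²/r gives B = mv/(qr).
B = (1.67×10^-27)(3.06×10^5) / [(1×1.60×10^-19)(2.28×10^-3)] = 1.40 T.

B ≈ 1.40 T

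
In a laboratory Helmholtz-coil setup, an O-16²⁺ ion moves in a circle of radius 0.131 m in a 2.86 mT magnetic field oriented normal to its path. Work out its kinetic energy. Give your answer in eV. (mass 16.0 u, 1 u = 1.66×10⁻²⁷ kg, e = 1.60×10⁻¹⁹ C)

v = qBr/m = (2×1.60×10^-19)(2.86×10^-3)(0.131) / (2.66×10^-26) = 4510 m/s.
K = ½mv² = 0.5·(2.66×10^-26)·(4510)² = 2.71×10^-19 J = 1.69 eV.

K ≈ 1.69 eV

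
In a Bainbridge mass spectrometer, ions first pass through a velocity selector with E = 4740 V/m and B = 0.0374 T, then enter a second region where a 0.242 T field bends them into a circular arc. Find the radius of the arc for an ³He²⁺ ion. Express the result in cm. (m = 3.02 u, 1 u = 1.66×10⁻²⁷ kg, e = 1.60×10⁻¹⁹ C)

r ≈ 0.820 cm

The selector passes v = E/B = 4740/0.0374 = 1.27×10^5 m/s.
In the deflection region, r = mv/(qB₂) = (5.01×10^-27)(1.27×10^5) / [(2×1.60×10^-19)(0.242)] = 8.20×10^-3 m.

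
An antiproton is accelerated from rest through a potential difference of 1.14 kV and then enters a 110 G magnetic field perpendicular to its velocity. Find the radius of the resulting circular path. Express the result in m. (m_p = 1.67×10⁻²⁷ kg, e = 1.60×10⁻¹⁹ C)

r ≈ 0.443 m

The kinetic energy gained is K = qV = (1×1.60×10^-19)(1140) = 1.82×10^-16 J.
v = √(2K/m) = 4.67×10^5 m/s.
r = mv/(qB) = (1.67×10^-27)(4.67×10^5) / [(1×1.60×10^-19)(0.0110)] = 0.443 m.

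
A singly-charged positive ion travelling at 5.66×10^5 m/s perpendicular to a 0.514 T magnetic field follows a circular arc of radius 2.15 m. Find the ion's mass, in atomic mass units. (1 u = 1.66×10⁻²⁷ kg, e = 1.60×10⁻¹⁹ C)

m ≈ 188 u

qvB = mv²/r ⇒ m = qBr/v.
m = (1×1.60×10^-19)(0.514)(2.15) / (5.66×10^5) = 3.12×10^-25 kg = 188 u.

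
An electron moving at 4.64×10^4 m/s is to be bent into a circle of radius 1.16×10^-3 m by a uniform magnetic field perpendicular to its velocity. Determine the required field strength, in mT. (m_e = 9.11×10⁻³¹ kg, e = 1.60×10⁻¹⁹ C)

qvB = mv²/r gives B = mv/(qr).
B = (9.11×10^-31)(4.64×10^4) / [(1×1.60×10^-19)(1.16×10^-3)] = 2.28×10^-4 T.

B ≈ 0.228 mT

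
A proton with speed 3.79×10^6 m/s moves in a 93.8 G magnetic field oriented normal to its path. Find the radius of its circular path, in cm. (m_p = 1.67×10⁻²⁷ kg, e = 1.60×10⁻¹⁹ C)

The magnetic force provides the centripetal force: qvB = mv²/r, so r = mv/(qB).
r = (1.67×10^-27 kg)(3.79×10^6 m/s) / [(1×1.60×10^-19 C)(9.38×10^-3 T)] = 4.22 m.

r ≈ 422 cm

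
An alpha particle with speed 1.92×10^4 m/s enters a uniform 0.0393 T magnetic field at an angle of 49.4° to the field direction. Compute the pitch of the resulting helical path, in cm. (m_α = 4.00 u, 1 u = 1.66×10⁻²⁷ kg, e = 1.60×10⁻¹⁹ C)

pitch ≈ 4.15 cm

The velocity component along B is v∥ = v cos49.4° = 1.25×10^4 m/s.
The cyclotron period T = 2πm/(qB) = 3.32×10^-6 s is set by m, q, B alone.
Pitch = v∥·T = (1.25×10^4)(3.32×10^-6) = 0.0415 m.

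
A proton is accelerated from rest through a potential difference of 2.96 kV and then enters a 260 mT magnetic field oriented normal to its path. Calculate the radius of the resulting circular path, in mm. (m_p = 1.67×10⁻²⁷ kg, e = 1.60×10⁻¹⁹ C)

r ≈ 30.2 mm

The kinetic energy gained is K = qV = (1×1.60×10^-19)(2960) = 4.74×10^-16 J.
v = √(2K/m) = 7.53×10^5 m/s.
r = mv/(qB) = (1.67×10^-27)(7.53×10^5) / [(1×1.60×10^-19)(0.260)] = 0.0302 m.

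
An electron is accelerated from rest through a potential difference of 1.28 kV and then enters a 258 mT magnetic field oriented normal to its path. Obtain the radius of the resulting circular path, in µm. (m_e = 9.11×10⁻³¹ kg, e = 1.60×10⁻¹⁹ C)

r ≈ 468 µm

The kinetic energy gained is K = qV = (1×1.60×10^-19)(1280) = 2.05×10^-16 J.
v = √(2K/m) = 2.12×10^7 m/s.
r = mv/(qB) = (9.11×10^-31)(2.12×10^7) / [(1×1.60×10^-19)(0.258)] = 4.68×10^-4 m.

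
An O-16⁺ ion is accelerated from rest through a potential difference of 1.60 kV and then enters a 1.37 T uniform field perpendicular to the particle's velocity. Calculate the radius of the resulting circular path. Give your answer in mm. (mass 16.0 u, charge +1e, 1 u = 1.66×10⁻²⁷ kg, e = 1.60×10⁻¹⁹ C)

The kinetic energy gained is K = qV = (1×1.60×10^-19)(1600) = 2.56×10^-16 J.
v = √(2K/m) = 1.39×10^5 m/s.
r = mv/(qB) = (2.66×10^-26)(1.39×10^5) / [(1×1.60×10^-19)(1.37)] = 0.0168 m.

r ≈ 16.8 mm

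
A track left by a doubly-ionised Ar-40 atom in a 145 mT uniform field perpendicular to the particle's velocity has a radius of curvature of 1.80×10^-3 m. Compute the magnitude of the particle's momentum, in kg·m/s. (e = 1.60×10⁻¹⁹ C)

p ≈ 8.35×10^-23 kg·m/s

Since qvB = mv²/r, the momentum p = mv = qBr.
p = (2×1.60×10^-19)(0.145)(1.80×10^-3) = 8.35×10^-23 kg·m/s.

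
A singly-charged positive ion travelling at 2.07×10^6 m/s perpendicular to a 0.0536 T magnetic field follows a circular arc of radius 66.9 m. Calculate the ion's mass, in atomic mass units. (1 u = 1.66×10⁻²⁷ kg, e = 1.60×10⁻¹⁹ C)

m ≈ 167 u

qvB = mv²/r ⇒ m = qBr/v.
m = (1×1.60×10^-19)(0.0536)(66.9) / (2.07×10^6) = 2.77×10^-25 kg = 167 u.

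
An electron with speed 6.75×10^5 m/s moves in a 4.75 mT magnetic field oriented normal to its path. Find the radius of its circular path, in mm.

The magnetic force provides the centripetal force: qvB = mv²/r, so r = mv/(qB).
r = (9.11×10^-31 kg)(6.75×10^5 m/s) / [(1×1.60×10^-19 C)(4.75×10^-3 T)] = 8.09×10^-4 m.

r ≈ 0.809 mm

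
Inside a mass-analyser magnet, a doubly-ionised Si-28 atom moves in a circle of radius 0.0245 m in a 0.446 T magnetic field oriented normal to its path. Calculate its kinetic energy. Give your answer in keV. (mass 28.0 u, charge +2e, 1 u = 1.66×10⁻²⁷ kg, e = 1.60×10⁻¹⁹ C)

K ≈ 0.822 keV

v = qBr/m = (2×1.60×10^-19)(0.446)(0.0245) / (4.65×10^-26) = 7.52×10^4 m/s.
K = ½mv² = 0.5·(4.65×10^-26)·(7.52×10^4)² = 1.32×10^-16 J = 0.822 keV.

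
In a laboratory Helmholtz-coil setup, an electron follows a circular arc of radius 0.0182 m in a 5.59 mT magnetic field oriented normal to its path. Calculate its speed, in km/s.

v ≈ 17900 km/s

From qvB = mv²/r, v = qBr/m.
v = (1×1.60×10^-19)(5.59×10^-3)(0.0182) / (9.11×10^-31) = 1.79×10^7 m/s.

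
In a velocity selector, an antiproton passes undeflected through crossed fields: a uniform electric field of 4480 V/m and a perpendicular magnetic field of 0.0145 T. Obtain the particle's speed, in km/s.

v ≈ 309 km/s

For zero net force, qE = qvB, so v = E/B.
v = (4480) / (0.0145) = 3.09×10^5 m/s.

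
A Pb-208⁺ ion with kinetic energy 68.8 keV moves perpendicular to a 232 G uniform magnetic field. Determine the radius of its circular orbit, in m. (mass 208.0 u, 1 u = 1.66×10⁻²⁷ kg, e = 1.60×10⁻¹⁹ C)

Convert the energy: K = 68.8 keV = 1.10×10^-14 J.
v = √(2K/m) = √(2·1.10×10^-14/3.45×10^-25) = 2.53×10^5 m/s.
r = mv/(qB) = (3.45×10^-25)(2.53×10^5) / [(1×1.60×10^-19)(0.0232)] = 23.5 m.

r ≈ 23.5 m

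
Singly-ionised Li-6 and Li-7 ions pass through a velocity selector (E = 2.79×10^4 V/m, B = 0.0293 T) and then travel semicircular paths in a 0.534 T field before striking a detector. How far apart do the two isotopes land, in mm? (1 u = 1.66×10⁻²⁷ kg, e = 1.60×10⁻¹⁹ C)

Both emerge at v = E/B₁ = 9.52×10^5 m/s.
r = mv/(qB₂), so r₁ = 0.1110 m and r₂ = 0.1295 m, giving Δr = 0.0185 m.
After a semicircle each ion lands a diameter 2r from the entry slit, so the separation is 2Δr = 0.0370 m.

Δd ≈ 37.0 mm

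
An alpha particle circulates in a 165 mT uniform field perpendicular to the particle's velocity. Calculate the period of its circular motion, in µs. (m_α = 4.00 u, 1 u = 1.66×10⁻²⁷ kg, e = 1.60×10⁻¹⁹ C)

The cyclotron period is independent of speed: T = 2πm/(qB).
T = 2π(6.64×10^-27) / [(2×1.60×10^-19)(0.165)] = 7.90×10^-7 s.

T ≈ 0.790 µs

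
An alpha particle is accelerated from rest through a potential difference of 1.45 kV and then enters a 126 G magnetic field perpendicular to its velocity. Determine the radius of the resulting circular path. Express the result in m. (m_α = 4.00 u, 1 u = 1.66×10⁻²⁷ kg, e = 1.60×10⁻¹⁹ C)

r ≈ 0.616 m

The kinetic energy gained is K = qV = (2×1.60×10^-19)(1450) = 4.64×10^-16 J.
v = √(2K/m) = 3.74×10^5 m/s.
r = mv/(qB) = (6.64×10^-27)(3.74×10^5) / [(2×1.60×10^-19)(0.0126)] = 0.616 m.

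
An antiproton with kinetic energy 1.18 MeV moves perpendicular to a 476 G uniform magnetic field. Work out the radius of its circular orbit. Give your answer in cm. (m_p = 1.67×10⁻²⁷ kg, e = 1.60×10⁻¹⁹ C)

r ≈ 330 cm

Convert the energy: K = 1.18 MeV = 1.89×10^-13 J.
v = √(2K/m) = √(2·1.89×10^-13/1.67×10^-27) = 1.50×10^7 m/s.
r = mv/(qB) = (1.67×10^-27)(1.50×10^7) / [(1×1.60×10^-19)(0.0476)] = 3.30 m.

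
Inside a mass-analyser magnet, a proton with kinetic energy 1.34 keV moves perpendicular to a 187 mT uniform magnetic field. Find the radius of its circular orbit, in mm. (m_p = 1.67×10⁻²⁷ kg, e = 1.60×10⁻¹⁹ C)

Convert the energy: K = 1.34 keV = 2.14×10^-16 J.
v = √(2K/m) = √(2·2.14×10^-16/1.67×10^-27) = 5.07×10^5 m/s.
r = mv/(qB) = (1.67×10^-27)(5.07×10^5) / [(1×1.60×10^-19)(0.187)] = 0.0283 m.

r ≈ 28.3 mm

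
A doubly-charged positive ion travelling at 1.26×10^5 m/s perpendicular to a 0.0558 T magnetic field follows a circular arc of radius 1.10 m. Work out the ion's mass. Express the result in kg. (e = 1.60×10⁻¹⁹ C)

m ≈ 1.56×10^-25 kg

qvB = mv²/r ⇒ m = qBr/v.
m = (2×1.60×10^-19)(0.0558)(1.10) / (1.26×10^5) = 1.56×10^-25 kg.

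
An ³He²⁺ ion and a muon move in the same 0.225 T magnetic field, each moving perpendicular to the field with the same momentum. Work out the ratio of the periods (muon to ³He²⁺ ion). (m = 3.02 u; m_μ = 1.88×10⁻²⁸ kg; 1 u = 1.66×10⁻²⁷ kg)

ratio ≈ 0.0750

T = 2πm/(qB) is independent of speed, so T₂/T₁ = (m₂/q₂)/(m₁/q₁).
T_{muon}/T_{³He²⁺ ion} = (1.88×10^-28/1e) / (5.01×10^-27/2e) = 0.0750.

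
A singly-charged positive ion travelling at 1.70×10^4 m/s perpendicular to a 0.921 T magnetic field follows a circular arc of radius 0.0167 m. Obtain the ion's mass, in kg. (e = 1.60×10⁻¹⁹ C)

qvB = mv²/r ⇒ m = qBr/v.
m = (1×1.60×10^-19)(0.921)(0.0167) / (1.70×10^4) = 1.45×10^-25 kg.

m ≈ 1.45×10^-25 kg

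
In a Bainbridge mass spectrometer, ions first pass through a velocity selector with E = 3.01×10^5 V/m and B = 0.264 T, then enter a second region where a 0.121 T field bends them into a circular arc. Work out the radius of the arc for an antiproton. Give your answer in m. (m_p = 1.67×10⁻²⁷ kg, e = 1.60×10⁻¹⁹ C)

r ≈ 0.0983 m

The selector passes v = E/B = 3.01×10^5/0.264 = 1.14×10^6 m/s.
In the deflection region, r = mv/(qB₂) = (1.67×10^-27)(1.14×10^6) / [(1×1.60×10^-19)(0.121)] = 0.0983 m.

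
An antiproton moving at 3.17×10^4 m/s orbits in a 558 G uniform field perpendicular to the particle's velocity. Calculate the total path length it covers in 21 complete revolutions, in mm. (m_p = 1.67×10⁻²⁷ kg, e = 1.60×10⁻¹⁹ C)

r = mv/(qB) = 5.93×10^-3 m, so one revolution covers 2πr = 0.0373 m.
In 21 revolutions: L = 21·2πr = 0.782 m.

L ≈ 782 mm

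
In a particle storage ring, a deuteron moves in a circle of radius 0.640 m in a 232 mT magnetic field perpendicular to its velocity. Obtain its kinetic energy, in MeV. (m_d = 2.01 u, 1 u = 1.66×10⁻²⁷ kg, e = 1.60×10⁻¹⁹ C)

v = qBr/m = (1×1.60×10^-19)(0.232)(0.640) / (3.34×10^-27) = 7.12×10^6 m/s.
K = ½mv² = 0.5·(3.34×10^-27)·(7.12×10^6)² = 8.46×10^-14 J = 0.529 MeV.

K ≈ 0.529 MeV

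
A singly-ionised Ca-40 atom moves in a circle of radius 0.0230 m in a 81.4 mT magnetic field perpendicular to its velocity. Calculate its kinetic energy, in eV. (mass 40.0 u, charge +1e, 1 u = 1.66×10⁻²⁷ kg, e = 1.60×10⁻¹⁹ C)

v = qBr/m = (1×1.60×10^-19)(0.0814)(0.0230) / (6.64×10^-26) = 4510 m/s.
K = ½mv² = 0.5·(6.64×10^-26)·(4510)² = 6.76×10^-19 J = 4.22 eV.

K ≈ 4.22 eV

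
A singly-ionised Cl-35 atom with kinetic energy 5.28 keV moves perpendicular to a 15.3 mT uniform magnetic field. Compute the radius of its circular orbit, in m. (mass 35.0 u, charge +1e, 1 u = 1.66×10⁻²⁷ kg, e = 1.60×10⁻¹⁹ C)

Convert the energy: K = 5.28 keV = 8.45×10^-16 J.
v = √(2K/m) = √(2·8.45×10^-16/5.81×10^-26) = 1.71×10^5 m/s.
r = mv/(qB) = (5.81×10^-26)(1.71×10^5) / [(1×1.60×10^-19)(0.0153)] = 4.05 m.

r ≈ 4.05 m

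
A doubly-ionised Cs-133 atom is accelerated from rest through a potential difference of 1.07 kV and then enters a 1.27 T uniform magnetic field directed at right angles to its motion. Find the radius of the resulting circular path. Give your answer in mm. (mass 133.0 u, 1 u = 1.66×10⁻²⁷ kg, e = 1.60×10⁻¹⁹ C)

The kinetic energy gained is K = qV = (2×1.60×10^-19)(1070) = 3.42×10^-16 J.
v = √(2K/m) = 5.57×10^4 m/s.
r = mv/(qB) = (2.21×10^-25)(5.57×10^4) / [(2×1.60×10^-19)(1.27)] = 0.0303 m.

r ≈ 30.3 mm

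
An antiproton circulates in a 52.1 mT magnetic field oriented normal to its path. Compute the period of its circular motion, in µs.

T ≈ 1.26 µs

The cyclotron period is independent of speed: T = 2πm/(qB).
T = 2π(1.67×10^-27) / [(1×1.60×10^-19)(0.0521)] = 1.26×10^-6 s.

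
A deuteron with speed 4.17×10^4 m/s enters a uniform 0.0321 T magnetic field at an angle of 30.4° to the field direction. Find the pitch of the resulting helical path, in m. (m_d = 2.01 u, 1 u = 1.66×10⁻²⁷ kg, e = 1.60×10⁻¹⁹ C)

pitch ≈ 0.147 m

The velocity component along B is v∥ = v cos30.4° = 3.60×10^4 m/s.
The cyclotron period T = 2πm/(qB) = 4.08×10^-6 s is set by m, q, B alone.
Pitch = v∥·T = (3.60×10^4)(4.08×10^-6) = 0.147 m.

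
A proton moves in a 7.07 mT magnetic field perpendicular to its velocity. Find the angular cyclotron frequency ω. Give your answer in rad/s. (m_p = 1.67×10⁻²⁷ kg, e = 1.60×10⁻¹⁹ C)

ω ≈ 6.77×10^5 rad/s

ω = qB/m = (1×1.60×10^-19)(7.07×10^-3) / (1.67×10^-27) = 6.77×10^5 rad/s.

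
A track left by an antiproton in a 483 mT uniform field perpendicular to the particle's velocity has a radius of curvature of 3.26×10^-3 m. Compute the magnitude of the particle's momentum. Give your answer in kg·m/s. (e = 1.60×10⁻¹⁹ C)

Since qvB = mv²/r, the momentum p = mv = qBr.
p = (1×1.60×10^-19)(0.483)(3.26×10^-3) = 2.52×10^-22 kg·m/s.

p ≈ 2.52×10^-22 kg·m/s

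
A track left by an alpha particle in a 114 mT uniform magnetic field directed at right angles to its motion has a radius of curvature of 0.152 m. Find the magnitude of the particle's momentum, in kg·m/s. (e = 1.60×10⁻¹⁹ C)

Since qvB = mv²/r, the momentum p = mv = qBr.
p = (2×1.60×10^-19)(0.114)(0.152) = 5.54×10^-21 kg·m/s.

p ≈ 5.54×10^-21 kg·m/s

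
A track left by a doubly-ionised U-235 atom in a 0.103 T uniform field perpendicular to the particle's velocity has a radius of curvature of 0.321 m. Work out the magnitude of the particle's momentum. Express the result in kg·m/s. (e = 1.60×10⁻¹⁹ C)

Since qvB = mv²/r, the momentum p = mv = qBr.
p = (2×1.60×10^-19)(0.103)(0.321) = 1.06×10^-20 kg·m/s.

p ≈ 1.06×10^-20 kg·m/s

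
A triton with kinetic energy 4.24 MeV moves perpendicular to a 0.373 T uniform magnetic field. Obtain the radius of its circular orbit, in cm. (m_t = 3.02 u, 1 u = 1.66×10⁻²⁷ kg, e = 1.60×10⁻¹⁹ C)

Convert the energy: K = 4.24 MeV = 6.78×10^-13 J.
v = √(2K/m) = √(2·6.78×10^-13/5.01×10^-27) = 1.65×10^7 m/s.
r = mv/(qB) = (5.01×10^-27)(1.65×10^7) / [(1×1.60×10^-19)(0.373)] = 1.38 m.

r ≈ 138 cm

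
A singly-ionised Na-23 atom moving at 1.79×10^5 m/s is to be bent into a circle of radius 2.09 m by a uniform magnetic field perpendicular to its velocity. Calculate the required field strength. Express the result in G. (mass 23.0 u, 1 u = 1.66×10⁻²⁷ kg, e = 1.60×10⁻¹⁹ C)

qvB = mv²/r gives B = mv/(qr).
B = (3.82×10^-26)(1.79×10^5) / [(1×1.60×10^-19)(2.09)] = 0.0204 T.

B ≈ 204 G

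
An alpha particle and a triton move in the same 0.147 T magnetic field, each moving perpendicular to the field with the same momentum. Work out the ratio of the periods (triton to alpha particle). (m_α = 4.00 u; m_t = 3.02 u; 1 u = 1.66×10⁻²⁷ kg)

T = 2πm/(qB) is independent of speed, so T₂/T₁ = (m₂/q₂)/(m₁/q₁).
T_{triton}/T_{alpha particle} = (5.01×10^-27/1e) / (6.64×10^-27/2e) = 1.51.

ratio ≈ 1.51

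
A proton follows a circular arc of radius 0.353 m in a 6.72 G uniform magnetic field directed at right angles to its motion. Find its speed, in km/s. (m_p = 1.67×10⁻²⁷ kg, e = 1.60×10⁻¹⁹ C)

v ≈ 22.7 km/s

From qvB = mv²/r, v = qBr/m.
v = (1×1.60×10^-19)(6.72×10^-4)(0.353) / (1.67×10^-27) = 2.27×10^4 m/s.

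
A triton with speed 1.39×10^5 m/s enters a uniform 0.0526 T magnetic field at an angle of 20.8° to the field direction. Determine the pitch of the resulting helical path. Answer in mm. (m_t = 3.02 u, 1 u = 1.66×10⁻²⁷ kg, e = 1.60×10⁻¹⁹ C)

The velocity component along B is v∥ = v cos20.8° = 1.30×10^5 m/s.
The cyclotron period T = 2πm/(qB) = 3.74×10^-6 s is set by m, q, B alone.
Pitch = v∥·T = (1.30×10^5)(3.74×10^-6) = 0.486 m.

pitch ≈ 486 mm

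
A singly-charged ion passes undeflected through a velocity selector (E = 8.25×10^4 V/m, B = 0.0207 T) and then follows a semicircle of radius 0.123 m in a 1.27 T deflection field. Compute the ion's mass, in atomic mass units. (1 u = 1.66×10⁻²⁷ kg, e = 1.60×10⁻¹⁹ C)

v = E/B₁ = 3.99×10^6 m/s.
From r = mv/(qB₂), m = qB₂r/v = (1×1.60×10^-19)(1.27)(0.123) / (3.99×10^6) = 6.27×10^-27 kg.
In atomic mass units: m = 6.27×10^-27 / 1.66×10^-27 = 3.78 u.

m ≈ 3.78 u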